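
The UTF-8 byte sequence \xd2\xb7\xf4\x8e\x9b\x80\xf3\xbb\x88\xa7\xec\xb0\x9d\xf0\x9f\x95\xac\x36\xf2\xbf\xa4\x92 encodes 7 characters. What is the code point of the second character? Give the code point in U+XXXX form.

U+10E6C0

Offset 0: leading byte 0xD2 = 11010010 → 2-byte char #1 = D2 B7.
Offset 2: leading byte 0xF4 = 11110100 → 4-byte char #2 = F4 8E 9B 80.
Leading byte 0xF4 = 11110100 matches 11110xxx → 4-byte sequence.
Byte 1: 0xF4 = 11110100, payload 100 (3 bits).
Byte 2: 0x8E = 10001110 (10xxxxxx ✓), payload 001110.
Byte 3: 0x9B = 10011011 (10xxxxxx ✓), payload 011011.
Byte 4: 0x80 = 10000000 (10xxxxxx ✓), payload 000000.
Concatenate: 100001110011011000000 = 0x10E6C0 (21 bits → U+10E6C0).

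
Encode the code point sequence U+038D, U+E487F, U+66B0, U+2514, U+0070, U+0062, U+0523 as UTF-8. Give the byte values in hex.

U+038D: 2-byte form → CE 8D.
U+E487F: 4-byte form → F3 A4 A1 BF.
U+66B0: 3-byte form → E6 9A B0.
U+2514: 3-byte form → E2 94 94.
U+0070: 1-byte form → 70.
U+0062: 1-byte form → 62.
U+0523: 2-byte form → D4 A3.
Concatenated (16 bytes): CE 8D F3 A4 A1 BF E6 9A B0 E2 94 94 70 62 D4 A3.

CE 8D F3 A4 A1 BF E6 9A B0 E2 94 94 70 62 D4 A3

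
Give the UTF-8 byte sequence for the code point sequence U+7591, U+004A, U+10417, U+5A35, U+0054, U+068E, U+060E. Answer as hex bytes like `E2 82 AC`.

E7 96 91 4A F0 90 90 97 E5 A8 B5 54 DA 8E D8 8E

U+7591: 3-byte form → E7 96 91.
U+004A: 1-byte form → 4A.
U+10417: 4-byte form → F0 90 90 97.
U+5A35: 3-byte form → E5 A8 B5.
U+0054: 1-byte form → 54.
U+068E: 2-byte form → DA 8E.
U+060E: 2-byte form → D8 8E.
Concatenated (16 bytes): E7 96 91 4A F0 90 90 97 E5 A8 B5 54 DA 8E D8 8E.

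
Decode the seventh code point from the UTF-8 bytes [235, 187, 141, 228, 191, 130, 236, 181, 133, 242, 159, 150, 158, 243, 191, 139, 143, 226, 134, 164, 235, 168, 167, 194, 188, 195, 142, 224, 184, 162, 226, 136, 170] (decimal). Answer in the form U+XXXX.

U+BA27

Offset 0: leading byte 0xEB = 11101011 → 3-byte char #1 = EB BB 8D.
Offset 3: leading byte 0xE4 = 11100100 → 3-byte char #2 = E4 BF 82.
Offset 6: leading byte 0xEC = 11101100 → 3-byte char #3 = EC B5 85.
Offset 9: leading byte 0xF2 = 11110010 → 4-byte char #4 = F2 9F 96 9E.
Offset 13: leading byte 0xF3 = 11110011 → 4-byte char #5 = F3 BF 8B 8F.
Offset 17: leading byte 0xE2 = 11100010 → 3-byte char #6 = E2 86 A4.
Offset 20: leading byte 0xEB = 11101011 → 3-byte char #7 = EB A8 A7.
Leading byte 0xEB = 11101011 matches 1110xxxx → 3-byte sequence.
Byte 1: 0xEB = 11101011, payload 1011 (4 bits).
Byte 2: 0xA8 = 10101000 (10xxxxxx ✓), payload 101000.
Byte 3: 0xA7 = 10100111 (10xxxxxx ✓), payload 100111.
Concatenate: 1011101000100111 = 0xBA27 (16 bits → U+BA27).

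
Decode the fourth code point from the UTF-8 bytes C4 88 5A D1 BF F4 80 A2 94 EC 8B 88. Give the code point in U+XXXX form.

Offset 0: leading byte 0xC4 = 11000100 → 2-byte char #1 = C4 88.
Offset 2: leading byte 0x5A = 01011010 → 1-byte char #2 = 5A.
Offset 3: leading byte 0xD1 = 11010001 → 2-byte char #3 = D1 BF.
Offset 5: leading byte 0xF4 = 11110100 → 4-byte char #4 = F4 80 A2 94.
Leading byte 0xF4 = 11110100 matches 11110xxx → 4-byte sequence.
Byte 1: 0xF4 = 11110100, payload 100 (3 bits).
Byte 2: 0x80 = 10000000 (10xxxxxx ✓), payload 000000.
Byte 3: 0xA2 = 10100010 (10xxxxxx ✓), payload 100010.
Byte 4: 0x94 = 10010100 (10xxxxxx ✓), payload 010100.
Concatenate: 100000000100010010100 = 0x100894 (21 bits → U+100894).

U+100894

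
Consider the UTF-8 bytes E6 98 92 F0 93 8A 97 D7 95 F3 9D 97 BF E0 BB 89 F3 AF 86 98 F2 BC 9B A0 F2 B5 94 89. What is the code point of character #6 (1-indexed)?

U+EF198

Offset 0: leading byte 0xE6 = 11100110 → 3-byte char #1 = E6 98 92.
Offset 3: leading byte 0xF0 = 11110000 → 4-byte char #2 = F0 93 8A 97.
Offset 7: leading byte 0xD7 = 11010111 → 2-byte char #3 = D7 95.
Offset 9: leading byte 0xF3 = 11110011 → 4-byte char #4 = F3 9D 97 BF.
Offset 13: leading byte 0xE0 = 11100000 → 3-byte char #5 = E0 BB 89.
Offset 16: leading byte 0xF3 = 11110011 → 4-byte char #6 = F3 AF 86 98.
Leading byte 0xF3 = 11110011 matches 11110xxx → 4-byte sequence.
Byte 1: 0xF3 = 11110011, payload 011 (3 bits).
Byte 2: 0xAF = 10101111 (10xxxxxx ✓), payload 101111.
Byte 3: 0x86 = 10000110 (10xxxxxx ✓), payload 000110.
Byte 4: 0x98 = 10011000 (10xxxxxx ✓), payload 011000.
Concatenate: 011101111000110011000 = 0xEF198 (21 bits → U+EF198).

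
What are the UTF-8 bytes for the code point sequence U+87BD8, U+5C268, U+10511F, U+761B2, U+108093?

U+87BD8: 4-byte form → F2 87 AF 98.
U+5C268: 4-byte form → F1 9C 89 A8.
U+10511F: 4-byte form → F4 85 84 9F.
U+761B2: 4-byte form → F1 B6 86 B2.
U+108093: 4-byte form → F4 88 82 93.
Concatenated (20 bytes): F2 87 AF 98 F1 9C 89 A8 F4 85 84 9F F1 B6 86 B2 F4 88 82 93.

F2 87 AF 98 F1 9C 89 A8 F4 85 84 9F F1 B6 86 B2 F4 88 82 93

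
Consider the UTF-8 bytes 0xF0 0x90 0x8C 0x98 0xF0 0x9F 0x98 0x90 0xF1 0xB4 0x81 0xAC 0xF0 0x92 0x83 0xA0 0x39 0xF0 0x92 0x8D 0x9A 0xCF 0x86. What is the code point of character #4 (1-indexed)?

U+120E0

Offset 0: leading byte 0xF0 = 11110000 → 4-byte char #1 = F0 90 8C 98.
Offset 4: leading byte 0xF0 = 11110000 → 4-byte char #2 = F0 9F 98 90.
Offset 8: leading byte 0xF1 = 11110001 → 4-byte char #3 = F1 B4 81 AC.
Offset 12: leading byte 0xF0 = 11110000 → 4-byte char #4 = F0 92 83 A0.
Leading byte 0xF0 = 11110000 matches 11110xxx → 4-byte sequence.
Byte 1: 0xF0 = 11110000, payload 000 (3 bits).
Byte 2: 0x92 = 10010010 (10xxxxxx ✓), payload 010010.
Byte 3: 0x83 = 10000011 (10xxxxxx ✓), payload 000011.
Byte 4: 0xA0 = 10100000 (10xxxxxx ✓), payload 100000.
Concatenate: 000010010000011100000 = 0x120E0 (21 bits → U+120E0).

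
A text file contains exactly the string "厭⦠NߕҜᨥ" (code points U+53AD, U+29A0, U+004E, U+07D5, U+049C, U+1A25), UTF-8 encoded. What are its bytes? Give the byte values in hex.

U+53AD: 3-byte form → E5 8E AD.
U+29A0: 3-byte form → E2 A6 A0.
U+004E: 1-byte form → 4E.
U+07D5: 2-byte form → DF 95.
U+049C: 2-byte form → D2 9C.
U+1A25: 3-byte form → E1 A8 A5.
Concatenated (14 bytes): E5 8E AD E2 A6 A0 4E DF 95 D2 9C E1 A8 A5.

E5 8E AD E2 A6 A0 4E DF 95 D2 9C E1 A8 A5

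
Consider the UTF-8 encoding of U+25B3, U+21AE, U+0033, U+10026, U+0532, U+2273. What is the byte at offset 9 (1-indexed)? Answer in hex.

1-indexed offset 9 is 0-indexed offset 8.
U+25B3 → 3-byte form E2 96 B3 at offsets 0–2.
U+21AE → 3-byte form E2 86 AE at offsets 3–5.
U+0033 → 1-byte form 33 at offsets 6–6.
U+10026 → 4-byte form F0 90 80 A6 at offsets 7–10.
Offset 8 falls in char 4's range; it's byte 2 of F0 90 80 A6 = 0x90.

0x90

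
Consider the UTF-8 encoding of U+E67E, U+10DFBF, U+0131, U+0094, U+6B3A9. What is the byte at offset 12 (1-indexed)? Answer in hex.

0xF1

1-indexed offset 12 is 0-indexed offset 11.
U+E67E → 3-byte form EE 99 BE at offsets 0–2.
U+10DFBF → 4-byte form F4 8D BE BF at offsets 3–6.
U+0131 → 2-byte form C4 B1 at offsets 7–8.
U+0094 → 2-byte form C2 94 at offsets 9–10.
U+6B3A9 → 4-byte form F1 AB 8E A9 at offsets 11–14.
Offset 11 falls in char 5's range; it's byte 1 of F1 AB 8E A9 = 0xF1.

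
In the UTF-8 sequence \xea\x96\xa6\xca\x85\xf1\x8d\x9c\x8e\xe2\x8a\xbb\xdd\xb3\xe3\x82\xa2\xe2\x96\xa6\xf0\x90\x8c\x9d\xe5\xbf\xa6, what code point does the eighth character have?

Offset 0: leading byte 0xEA = 11101010 → 3-byte char #1 = EA 96 A6.
Offset 3: leading byte 0xCA = 11001010 → 2-byte char #2 = CA 85.
Offset 5: leading byte 0xF1 = 11110001 → 4-byte char #3 = F1 8D 9C 8E.
Offset 9: leading byte 0xE2 = 11100010 → 3-byte char #4 = E2 8A BB.
Offset 12: leading byte 0xDD = 11011101 → 2-byte char #5 = DD B3.
Offset 14: leading byte 0xE3 = 11100011 → 3-byte char #6 = E3 82 A2.
Offset 17: leading byte 0xE2 = 11100010 → 3-byte char #7 = E2 96 A6.
Offset 20: leading byte 0xF0 = 11110000 → 4-byte char #8 = F0 90 8C 9D.
Leading byte 0xF0 = 11110000 matches 11110xxx → 4-byte sequence.
Byte 1: 0xF0 = 11110000, payload 000 (3 bits).
Byte 2: 0x90 = 10010000 (10xxxxxx ✓), payload 010000.
Byte 3: 0x8C = 10001100 (10xxxxxx ✓), payload 001100.
Byte 4: 0x9D = 10011101 (10xxxxxx ✓), payload 011101.
Concatenate: 000010000001100011101 = 0x1031D (21 bits → U+1031D).

U+1031D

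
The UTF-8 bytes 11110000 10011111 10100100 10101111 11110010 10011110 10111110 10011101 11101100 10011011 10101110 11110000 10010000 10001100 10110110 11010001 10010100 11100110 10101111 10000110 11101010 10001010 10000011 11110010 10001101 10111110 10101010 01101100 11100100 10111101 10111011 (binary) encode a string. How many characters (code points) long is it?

Byte at offset 0: 0xF0 = 11110000 → 4-byte char (#1). Advance 4.
Byte at offset 4: 0xF2 = 11110010 → 4-byte char (#2). Advance 4.
Byte at offset 8: 0xEC = 11101100 → 3-byte char (#3). Advance 3.
Byte at offset 11: 0xF0 = 11110000 → 4-byte char (#4). Advance 4.
Byte at offset 15: 0xD1 = 11010001 → 2-byte char (#5). Advance 2.
Byte at offset 17: 0xE6 = 11100110 → 3-byte char (#6). Advance 3.
Byte at offset 20: 0xEA = 11101010 → 3-byte char (#7). Advance 3.
Byte at offset 23: 0xF2 = 11110010 → 4-byte char (#8). Advance 4.
Byte at offset 27: 0x6C = 01101100 → 1-byte char (#9). Advance 1.
Byte at offset 28: 0xE4 = 11100100 → 3-byte char (#10). Advance 3.
Reached end at offset 31 after 10 code points.

10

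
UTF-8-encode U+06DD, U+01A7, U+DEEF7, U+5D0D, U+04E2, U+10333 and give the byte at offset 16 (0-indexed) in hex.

U+06DD → 2-byte form DB 9D at offsets 0–1.
U+01A7 → 2-byte form C6 A7 at offsets 2–3.
U+DEEF7 → 4-byte form F3 9E BB B7 at offsets 4–7.
U+5D0D → 3-byte form E5 B4 8D at offsets 8–10.
U+04E2 → 2-byte form D3 A2 at offsets 11–12.
U+10333 → 4-byte form F0 90 8C B3 at offsets 13–16.
Offset 16 falls in char 6's range; it's byte 4 of F0 90 8C B3 = 0xB3.

0xB3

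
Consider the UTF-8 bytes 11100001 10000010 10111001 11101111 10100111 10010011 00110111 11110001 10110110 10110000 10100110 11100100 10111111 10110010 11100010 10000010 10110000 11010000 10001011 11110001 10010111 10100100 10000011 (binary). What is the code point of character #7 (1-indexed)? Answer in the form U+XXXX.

U+040B

Offset 0: leading byte 0xE1 = 11100001 → 3-byte char #1 = E1 82 B9.
Offset 3: leading byte 0xEF = 11101111 → 3-byte char #2 = EF A7 93.
Offset 6: leading byte 0x37 = 00110111 → 1-byte char #3 = 37.
Offset 7: leading byte 0xF1 = 11110001 → 4-byte char #4 = F1 B6 B0 A6.
Offset 11: leading byte 0xE4 = 11100100 → 3-byte char #5 = E4 BF B2.
Offset 14: leading byte 0xE2 = 11100010 → 3-byte char #6 = E2 82 B0.
Offset 17: leading byte 0xD0 = 11010000 → 2-byte char #7 = D0 8B.
Leading byte 0xD0 = 11010000 matches 110xxxxx → 2-byte sequence.
Byte 1: 0xD0 = 11010000, payload 10000 (5 bits).
Byte 2: 0x8B = 10001011 (10xxxxxx ✓), payload 001011.
Concatenate: 10000001011 = 0x40B (11 bits → U+040B).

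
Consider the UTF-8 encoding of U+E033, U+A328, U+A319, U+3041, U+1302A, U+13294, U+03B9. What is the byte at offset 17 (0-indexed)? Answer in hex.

0x93

U+E033 → 3-byte form EE 80 B3 at offsets 0–2.
U+A328 → 3-byte form EA 8C A8 at offsets 3–5.
U+A319 → 3-byte form EA 8C 99 at offsets 6–8.
U+3041 → 3-byte form E3 81 81 at offsets 9–11.
U+1302A → 4-byte form F0 93 80 AA at offsets 12–15.
U+13294 → 4-byte form F0 93 8A 94 at offsets 16–19.
Offset 17 falls in char 6's range; it's byte 2 of F0 93 8A 94 = 0x93.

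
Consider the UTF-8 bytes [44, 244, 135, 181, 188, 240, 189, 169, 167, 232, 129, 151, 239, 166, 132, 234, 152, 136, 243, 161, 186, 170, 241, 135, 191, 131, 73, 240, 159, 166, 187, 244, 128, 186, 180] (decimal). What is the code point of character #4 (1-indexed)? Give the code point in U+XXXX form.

U+8057

Offset 0: leading byte 0x2C = 00101100 → 1-byte char #1 = 2C.
Offset 1: leading byte 0xF4 = 11110100 → 4-byte char #2 = F4 87 B5 BC.
Offset 5: leading byte 0xF0 = 11110000 → 4-byte char #3 = F0 BD A9 A7.
Offset 9: leading byte 0xE8 = 11101000 → 3-byte char #4 = E8 81 97.
Leading byte 0xE8 = 11101000 matches 1110xxxx → 3-byte sequence.
Byte 1: 0xE8 = 11101000, payload 1000 (4 bits).
Byte 2: 0x81 = 10000001 (10xxxxxx ✓), payload 000001.
Byte 3: 0x97 = 10010111 (10xxxxxx ✓), payload 010111.
Concatenate: 1000000001010111 = 0x8057 (16 bits → U+8057).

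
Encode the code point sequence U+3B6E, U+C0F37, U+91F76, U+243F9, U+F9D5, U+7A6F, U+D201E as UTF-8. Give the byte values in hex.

E3 AD AE F3 80 BC B7 F2 91 BD B6 F0 A4 8F B9 EF A7 95 E7 A9 AF F3 92 80 9E

U+3B6E: 3-byte form → E3 AD AE.
U+C0F37: 4-byte form → F3 80 BC B7.
U+91F76: 4-byte form → F2 91 BD B6.
U+243F9: 4-byte form → F0 A4 8F B9.
U+F9D5: 3-byte form → EF A7 95.
U+7A6F: 3-byte form → E7 A9 AF.
U+D201E: 4-byte form → F3 92 80 9E.
Concatenated (25 bytes): E3 AD AE F3 80 BC B7 F2 91 BD B6 F0 A4 8F B9 EF A7 95 E7 A9 AF F3 92 80 9E.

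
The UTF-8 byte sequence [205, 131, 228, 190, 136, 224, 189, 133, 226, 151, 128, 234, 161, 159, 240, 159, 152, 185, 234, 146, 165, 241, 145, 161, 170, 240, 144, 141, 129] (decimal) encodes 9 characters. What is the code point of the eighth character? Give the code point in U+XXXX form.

U+5186A

Offset 0: leading byte 0xCD = 11001101 → 2-byte char #1 = CD 83.
Offset 2: leading byte 0xE4 = 11100100 → 3-byte char #2 = E4 BE 88.
Offset 5: leading byte 0xE0 = 11100000 → 3-byte char #3 = E0 BD 85.
Offset 8: leading byte 0xE2 = 11100010 → 3-byte char #4 = E2 97 80.
Offset 11: leading byte 0xEA = 11101010 → 3-byte char #5 = EA A1 9F.
Offset 14: leading byte 0xF0 = 11110000 → 4-byte char #6 = F0 9F 98 B9.
Offset 18: leading byte 0xEA = 11101010 → 3-byte char #7 = EA 92 A5.
Offset 21: leading byte 0xF1 = 11110001 → 4-byte char #8 = F1 91 A1 AA.
Leading byte 0xF1 = 11110001 matches 11110xxx → 4-byte sequence.
Byte 1: 0xF1 = 11110001, payload 001 (3 bits).
Byte 2: 0x91 = 10010001 (10xxxxxx ✓), payload 010001.
Byte 3: 0xA1 = 10100001 (10xxxxxx ✓), payload 100001.
Byte 4: 0xAA = 10101010 (10xxxxxx ✓), payload 101010.
Concatenate: 001010001100001101010 = 0x5186A (21 bits → U+5186A).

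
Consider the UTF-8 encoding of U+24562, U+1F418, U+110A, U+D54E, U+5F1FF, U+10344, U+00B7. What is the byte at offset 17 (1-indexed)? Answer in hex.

0x87

1-indexed offset 17 is 0-indexed offset 16.
U+24562 → 4-byte form F0 A4 95 A2 at offsets 0–3.
U+1F418 → 4-byte form F0 9F 90 98 at offsets 4–7.
U+110A → 3-byte form E1 84 8A at offsets 8–10.
U+D54E → 3-byte form ED 95 8E at offsets 11–13.
U+5F1FF → 4-byte form F1 9F 87 BF at offsets 14–17.
Offset 16 falls in char 5's range; it's byte 3 of F1 9F 87 BF = 0x87.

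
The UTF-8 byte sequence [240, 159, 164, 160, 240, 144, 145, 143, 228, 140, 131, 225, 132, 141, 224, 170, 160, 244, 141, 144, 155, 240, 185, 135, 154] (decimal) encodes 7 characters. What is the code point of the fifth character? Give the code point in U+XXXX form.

U+0AA0

Offset 0: leading byte 0xF0 = 11110000 → 4-byte char #1 = F0 9F A4 A0.
Offset 4: leading byte 0xF0 = 11110000 → 4-byte char #2 = F0 90 91 8F.
Offset 8: leading byte 0xE4 = 11100100 → 3-byte char #3 = E4 8C 83.
Offset 11: leading byte 0xE1 = 11100001 → 3-byte char #4 = E1 84 8D.
Offset 14: leading byte 0xE0 = 11100000 → 3-byte char #5 = E0 AA A0.
Leading byte 0xE0 = 11100000 matches 1110xxxx → 3-byte sequence.
Byte 1: 0xE0 = 11100000, payload 0000 (4 bits).
Byte 2: 0xAA = 10101010 (10xxxxxx ✓), payload 101010.
Byte 3: 0xA0 = 10100000 (10xxxxxx ✓), payload 100000.
Concatenate: 0000101010100000 = 0xAA0 (16 bits → U+0AA0).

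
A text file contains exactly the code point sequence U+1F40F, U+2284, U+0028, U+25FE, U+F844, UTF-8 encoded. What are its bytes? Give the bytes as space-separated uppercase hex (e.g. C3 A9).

F0 9F 90 8F E2 8A 84 28 E2 97 BE EF A1 84

U+1F40F: 4-byte form → F0 9F 90 8F.
U+2284: 3-byte form → E2 8A 84.
U+0028: 1-byte form → 28.
U+25FE: 3-byte form → E2 97 BE.
U+F844: 3-byte form → EF A1 84.
Concatenated (14 bytes): F0 9F 90 8F E2 8A 84 28 E2 97 BE EF A1 84.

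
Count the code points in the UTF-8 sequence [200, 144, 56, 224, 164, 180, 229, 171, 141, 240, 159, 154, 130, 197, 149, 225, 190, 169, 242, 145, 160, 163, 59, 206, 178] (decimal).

10

Byte at offset 0: 0xC8 = 11001000 → 2-byte char (#1). Advance 2.
Byte at offset 2: 0x38 = 00111000 → 1-byte char (#2). Advance 1.
Byte at offset 3: 0xE0 = 11100000 → 3-byte char (#3). Advance 3.
Byte at offset 6: 0xE5 = 11100101 → 3-byte char (#4). Advance 3.
Byte at offset 9: 0xF0 = 11110000 → 4-byte char (#5). Advance 4.
Byte at offset 13: 0xC5 = 11000101 → 2-byte char (#6). Advance 2.
Byte at offset 15: 0xE1 = 11100001 → 3-byte char (#7). Advance 3.
Byte at offset 18: 0xF2 = 11110010 → 4-byte char (#8). Advance 4.
Byte at offset 22: 0x3B = 00111011 → 1-byte char (#9). Advance 1.
Byte at offset 23: 0xCE = 11001110 → 2-byte char (#10). Advance 2.
Reached end at offset 25 after 10 code points.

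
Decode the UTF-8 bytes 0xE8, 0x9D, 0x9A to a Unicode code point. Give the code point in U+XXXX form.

Leading byte 0xE8 = 11101000 matches 1110xxxx → 3-byte sequence.
Byte 1: 0xE8 = 11101000, payload 1000 (4 bits).
Byte 2: 0x9D = 10011101 (10xxxxxx ✓), payload 011101.
Byte 3: 0x9A = 10011010 (10xxxxxx ✓), payload 011010.
Concatenate: 1000011101011010 = 0x875A (16 bits → U+875A).

U+875A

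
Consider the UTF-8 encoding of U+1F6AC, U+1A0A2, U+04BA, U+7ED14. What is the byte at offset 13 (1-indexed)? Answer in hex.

1-indexed offset 13 is 0-indexed offset 12.
U+1F6AC → 4-byte form F0 9F 9A AC at offsets 0–3.
U+1A0A2 → 4-byte form F0 9A 82 A2 at offsets 4–7.
U+04BA → 2-byte form D2 BA at offsets 8–9.
U+7ED14 → 4-byte form F1 BE B4 94 at offsets 10–13.
Offset 12 falls in char 4's range; it's byte 3 of F1 BE B4 94 = 0xB4.

0xB4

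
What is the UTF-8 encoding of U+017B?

C5 BB

U+017B = 0x17B = 379 decimal. In range U+0080–U+07FF → 2-byte form: 110xxxxx 10xxxxxx.
Binary (11 bits): 00101111011.
Split 5+6: 00101 | 111011.
Byte 1: 11000101 = 0xC5.
Byte 2: 10111011 = 0xBB.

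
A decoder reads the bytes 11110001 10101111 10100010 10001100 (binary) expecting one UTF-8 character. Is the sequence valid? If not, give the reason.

valid

Leading byte 0xF1 = 11110001 → 4-byte form.
Continuation bytes 0xAF=10101111, 0xA2=10100010, 0x8C=10001100 all match 10xxxxxx.
Decoded value 0x6F88C is ≥ 0x10000 (shortest form) and not a surrogate.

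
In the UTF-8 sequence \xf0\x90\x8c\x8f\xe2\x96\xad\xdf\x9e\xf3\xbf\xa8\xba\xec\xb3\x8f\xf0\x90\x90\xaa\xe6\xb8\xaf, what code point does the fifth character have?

Offset 0: leading byte 0xF0 = 11110000 → 4-byte char #1 = F0 90 8C 8F.
Offset 4: leading byte 0xE2 = 11100010 → 3-byte char #2 = E2 96 AD.
Offset 7: leading byte 0xDF = 11011111 → 2-byte char #3 = DF 9E.
Offset 9: leading byte 0xF3 = 11110011 → 4-byte char #4 = F3 BF A8 BA.
Offset 13: leading byte 0xEC = 11101100 → 3-byte char #5 = EC B3 8F.
Leading byte 0xEC = 11101100 matches 1110xxxx → 3-byte sequence.
Byte 1: 0xEC = 11101100, payload 1100 (4 bits).
Byte 2: 0xB3 = 10110011 (10xxxxxx ✓), payload 110011.
Byte 3: 0x8F = 10001111 (10xxxxxx ✓), payload 001111.
Concatenate: 1100110011001111 = 0xCCCF (16 bits → U+CCCF).

U+CCCF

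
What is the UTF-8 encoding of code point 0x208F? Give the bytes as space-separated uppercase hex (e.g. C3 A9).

E2 82 8F

U+208F = 0x208F = 8335 decimal. In range U+0800–U+FFFF → 3-byte form: 1110xxxx 10xxxxxx 10xxxxxx.
Binary (16 bits): 0010000010001111.
Split 4+6+6: 0010 | 000010 | 001111.
Byte 1: 11100010 = 0xE2.
Byte 2: 10000010 = 0x82.
Byte 3: 10001111 = 0x8F.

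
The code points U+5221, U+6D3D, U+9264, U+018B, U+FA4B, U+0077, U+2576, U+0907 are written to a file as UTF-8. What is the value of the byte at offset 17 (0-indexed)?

U+5221 → 3-byte form E5 88 A1 at offsets 0–2.
U+6D3D → 3-byte form E6 B4 BD at offsets 3–5.
U+9264 → 3-byte form E9 89 A4 at offsets 6–8.
U+018B → 2-byte form C6 8B at offsets 9–10.
U+FA4B → 3-byte form EF A9 8B at offsets 11–13.
U+0077 → 1-byte form 77 at offsets 14–14.
U+2576 → 3-byte form E2 95 B6 at offsets 15–17.
Offset 17 falls in char 7's range; it's byte 3 of E2 95 B6 = 0xB6.

0xB6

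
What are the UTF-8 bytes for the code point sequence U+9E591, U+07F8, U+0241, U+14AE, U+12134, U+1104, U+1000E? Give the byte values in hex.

U+9E591: 4-byte form → F2 9E 96 91.
U+07F8: 2-byte form → DF B8.
U+0241: 2-byte form → C9 81.
U+14AE: 3-byte form → E1 92 AE.
U+12134: 4-byte form → F0 92 84 B4.
U+1104: 3-byte form → E1 84 84.
U+1000E: 4-byte form → F0 90 80 8E.
Concatenated (22 bytes): F2 9E 96 91 DF B8 C9 81 E1 92 AE F0 92 84 B4 E1 84 84 F0 90 80 8E.

F2 9E 96 91 DF B8 C9 81 E1 92 AE F0 92 84 B4 E1 84 84 F0 90 80 8E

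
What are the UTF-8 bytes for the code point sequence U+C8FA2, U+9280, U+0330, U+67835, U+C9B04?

F3 88 BE A2 E9 8A 80 CC B0 F1 A7 A0 B5 F3 89 AC 84

U+C8FA2: 4-byte form → F3 88 BE A2.
U+9280: 3-byte form → E9 8A 80.
U+0330: 2-byte form → CC B0.
U+67835: 4-byte form → F1 A7 A0 B5.
U+C9B04: 4-byte form → F3 89 AC 84.
Concatenated (17 bytes): F3 88 BE A2 E9 8A 80 CC B0 F1 A7 A0 B5 F3 89 AC 84.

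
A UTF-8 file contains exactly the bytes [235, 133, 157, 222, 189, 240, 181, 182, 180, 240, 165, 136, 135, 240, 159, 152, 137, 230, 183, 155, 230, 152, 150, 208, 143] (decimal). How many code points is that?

8

Byte at offset 0: 0xEB = 11101011 → 3-byte char (#1). Advance 3.
Byte at offset 3: 0xDE = 11011110 → 2-byte char (#2). Advance 2.
Byte at offset 5: 0xF0 = 11110000 → 4-byte char (#3). Advance 4.
Byte at offset 9: 0xF0 = 11110000 → 4-byte char (#4). Advance 4.
Byte at offset 13: 0xF0 = 11110000 → 4-byte char (#5). Advance 4.
Byte at offset 17: 0xE6 = 11100110 → 3-byte char (#6). Advance 3.
Byte at offset 20: 0xE6 = 11100110 → 3-byte char (#7). Advance 3.
Byte at offset 23: 0xD0 = 11010000 → 2-byte char (#8). Advance 2.
Reached end at offset 25 after 8 code points.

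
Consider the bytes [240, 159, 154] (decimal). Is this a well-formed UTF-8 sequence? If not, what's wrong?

invalid (sequence truncated)

Leading byte 0xF0 = 11110000 → 4-byte form, but only 3 bytes are present.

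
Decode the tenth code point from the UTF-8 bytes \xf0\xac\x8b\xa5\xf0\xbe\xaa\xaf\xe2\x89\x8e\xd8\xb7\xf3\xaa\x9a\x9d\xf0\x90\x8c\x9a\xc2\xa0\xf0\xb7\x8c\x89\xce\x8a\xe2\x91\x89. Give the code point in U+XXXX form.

U+2449

Offset 0: leading byte 0xF0 = 11110000 → 4-byte char #1 = F0 AC 8B A5.
Offset 4: leading byte 0xF0 = 11110000 → 4-byte char #2 = F0 BE AA AF.
Offset 8: leading byte 0xE2 = 11100010 → 3-byte char #3 = E2 89 8E.
Offset 11: leading byte 0xD8 = 11011000 → 2-byte char #4 = D8 B7.
Offset 13: leading byte 0xF3 = 11110011 → 4-byte char #5 = F3 AA 9A 9D.
Offset 17: leading byte 0xF0 = 11110000 → 4-byte char #6 = F0 90 8C 9A.
Offset 21: leading byte 0xC2 = 11000010 → 2-byte char #7 = C2 A0.
Offset 23: leading byte 0xF0 = 11110000 → 4-byte char #8 = F0 B7 8C 89.
Offset 27: leading byte 0xCE = 11001110 → 2-byte char #9 = CE 8A.
Offset 29: leading byte 0xE2 = 11100010 → 3-byte char #10 = E2 91 89.
Leading byte 0xE2 = 11100010 matches 1110xxxx → 3-byte sequence.
Byte 1: 0xE2 = 11100010, payload 0010 (4 bits).
Byte 2: 0x91 = 10010001 (10xxxxxx ✓), payload 010001.
Byte 3: 0x89 = 10001001 (10xxxxxx ✓), payload 001001.
Concatenate: 0010010001001001 = 0x2449 (16 bits → U+2449).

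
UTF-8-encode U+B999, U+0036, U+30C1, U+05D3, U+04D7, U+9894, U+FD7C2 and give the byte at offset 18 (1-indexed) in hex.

0x82

1-indexed offset 18 is 0-indexed offset 17.
U+B999 → 3-byte form EB A6 99 at offsets 0–2.
U+0036 → 1-byte form 36 at offsets 3–3.
U+30C1 → 3-byte form E3 83 81 at offsets 4–6.
U+05D3 → 2-byte form D7 93 at offsets 7–8.
U+04D7 → 2-byte form D3 97 at offsets 9–10.
U+9894 → 3-byte form E9 A2 94 at offsets 11–13.
U+FD7C2 → 4-byte form F3 BD 9F 82 at offsets 14–17.
Offset 17 falls in char 7's range; it's byte 4 of F3 BD 9F 82 = 0x82.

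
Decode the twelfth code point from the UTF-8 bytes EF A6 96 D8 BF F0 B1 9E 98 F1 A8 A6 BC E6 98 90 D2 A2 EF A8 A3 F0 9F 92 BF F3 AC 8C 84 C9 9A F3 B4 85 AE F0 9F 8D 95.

U+1F355

Offset 0: leading byte 0xEF = 11101111 → 3-byte char #1 = EF A6 96.
Offset 3: leading byte 0xD8 = 11011000 → 2-byte char #2 = D8 BF.
Offset 5: leading byte 0xF0 = 11110000 → 4-byte char #3 = F0 B1 9E 98.
Offset 9: leading byte 0xF1 = 11110001 → 4-byte char #4 = F1 A8 A6 BC.
Offset 13: leading byte 0xE6 = 11100110 → 3-byte char #5 = E6 98 90.
Offset 16: leading byte 0xD2 = 11010010 → 2-byte char #6 = D2 A2.
Offset 18: leading byte 0xEF = 11101111 → 3-byte char #7 = EF A8 A3.
Offset 21: leading byte 0xF0 = 11110000 → 4-byte char #8 = F0 9F 92 BF.
Offset 25: leading byte 0xF3 = 11110011 → 4-byte char #9 = F3 AC 8C 84.
Offset 29: leading byte 0xC9 = 11001001 → 2-byte char #10 = C9 9A.
Offset 31: leading byte 0xF3 = 11110011 → 4-byte char #11 = F3 B4 85 AE.
Offset 35: leading byte 0xF0 = 11110000 → 4-byte char #12 = F0 9F 8D 95.
Leading byte 0xF0 = 11110000 matches 11110xxx → 4-byte sequence.
Byte 1: 0xF0 = 11110000, payload 000 (3 bits).
Byte 2: 0x9F = 10011111 (10xxxxxx ✓), payload 011111.
Byte 3: 0x8D = 10001101 (10xxxxxx ✓), payload 001101.
Byte 4: 0x95 = 10010101 (10xxxxxx ✓), payload 010101.
Concatenate: 000011111001101010101 = 0x1F355 (21 bits → U+1F355).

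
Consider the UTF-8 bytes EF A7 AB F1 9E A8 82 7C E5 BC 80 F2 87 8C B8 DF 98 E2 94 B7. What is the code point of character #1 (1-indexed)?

U+F9EB

Offset 0: leading byte 0xEF = 11101111 → 3-byte char #1 = EF A7 AB.
Leading byte 0xEF = 11101111 matches 1110xxxx → 3-byte sequence.
Byte 1: 0xEF = 11101111, payload 1111 (4 bits).
Byte 2: 0xA7 = 10100111 (10xxxxxx ✓), payload 100111.
Byte 3: 0xAB = 10101011 (10xxxxxx ✓), payload 101011.
Concatenate: 1111100111101011 = 0xF9EB (16 bits → U+F9EB).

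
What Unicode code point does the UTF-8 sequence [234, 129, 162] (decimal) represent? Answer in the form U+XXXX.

U+A062

Leading byte 0xEA = 11101010 matches 1110xxxx → 3-byte sequence.
Byte 1: 0xEA = 11101010, payload 1010 (4 bits).
Byte 2: 0x81 = 10000001 (10xxxxxx ✓), payload 000001.
Byte 3: 0xA2 = 10100010 (10xxxxxx ✓), payload 100010.
Concatenate: 1010000001100010 = 0xA062 (16 bits → U+A062).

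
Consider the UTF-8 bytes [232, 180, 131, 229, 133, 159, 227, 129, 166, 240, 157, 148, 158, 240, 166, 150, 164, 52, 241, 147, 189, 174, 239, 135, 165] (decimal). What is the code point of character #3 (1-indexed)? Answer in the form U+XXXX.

U+3066

Offset 0: leading byte 0xE8 = 11101000 → 3-byte char #1 = E8 B4 83.
Offset 3: leading byte 0xE5 = 11100101 → 3-byte char #2 = E5 85 9F.
Offset 6: leading byte 0xE3 = 11100011 → 3-byte char #3 = E3 81 A6.
Leading byte 0xE3 = 11100011 matches 1110xxxx → 3-byte sequence.
Byte 1: 0xE3 = 11100011, payload 0011 (4 bits).
Byte 2: 0x81 = 10000001 (10xxxxxx ✓), payload 000001.
Byte 3: 0xA6 = 10100110 (10xxxxxx ✓), payload 100110.
Concatenate: 0011000001100110 = 0x3066 (16 bits → U+3066).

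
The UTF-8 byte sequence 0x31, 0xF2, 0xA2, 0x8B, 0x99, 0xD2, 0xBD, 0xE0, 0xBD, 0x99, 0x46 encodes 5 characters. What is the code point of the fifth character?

U+0046

Offset 0: leading byte 0x31 = 00110001 → 1-byte char #1 = 31.
Offset 1: leading byte 0xF2 = 11110010 → 4-byte char #2 = F2 A2 8B 99.
Offset 5: leading byte 0xD2 = 11010010 → 2-byte char #3 = D2 BD.
Offset 7: leading byte 0xE0 = 11100000 → 3-byte char #4 = E0 BD 99.
Offset 10: leading byte 0x46 = 01000110 → 1-byte char #5 = 46.
Leading byte 0x46 = 01000110 matches 0xxxxxxx → 1-byte sequence.
Byte 1: 0x46 = 01000110, payload 1000110 (7 bits).
Concatenate: 1000110 = 0x46 (7 bits → U+0046).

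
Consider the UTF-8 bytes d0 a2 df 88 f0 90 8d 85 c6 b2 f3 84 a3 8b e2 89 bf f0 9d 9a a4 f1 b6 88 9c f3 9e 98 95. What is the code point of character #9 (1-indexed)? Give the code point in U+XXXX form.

U+DE615

Offset 0: leading byte 0xD0 = 11010000 → 2-byte char #1 = D0 A2.
Offset 2: leading byte 0xDF = 11011111 → 2-byte char #2 = DF 88.
Offset 4: leading byte 0xF0 = 11110000 → 4-byte char #3 = F0 90 8D 85.
Offset 8: leading byte 0xC6 = 11000110 → 2-byte char #4 = C6 B2.
Offset 10: leading byte 0xF3 = 11110011 → 4-byte char #5 = F3 84 A3 8B.
Offset 14: leading byte 0xE2 = 11100010 → 3-byte char #6 = E2 89 BF.
Offset 17: leading byte 0xF0 = 11110000 → 4-byte char #7 = F0 9D 9A A4.
Offset 21: leading byte 0xF1 = 11110001 → 4-byte char #8 = F1 B6 88 9C.
Offset 25: leading byte 0xF3 = 11110011 → 4-byte char #9 = F3 9E 98 95.
Leading byte 0xF3 = 11110011 matches 11110xxx → 4-byte sequence.
Byte 1: 0xF3 = 11110011, payload 011 (3 bits).
Byte 2: 0x9E = 10011110 (10xxxxxx ✓), payload 011110.
Byte 3: 0x98 = 10011000 (10xxxxxx ✓), payload 011000.
Byte 4: 0x95 = 10010101 (10xxxxxx ✓), payload 010101.
Concatenate: 011011110011000010101 = 0xDE615 (21 bits → U+DE615).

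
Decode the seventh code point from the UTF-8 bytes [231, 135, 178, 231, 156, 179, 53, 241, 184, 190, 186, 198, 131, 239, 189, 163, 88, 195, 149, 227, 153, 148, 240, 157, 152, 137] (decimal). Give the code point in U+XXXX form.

U+0058

Offset 0: leading byte 0xE7 = 11100111 → 3-byte char #1 = E7 87 B2.
Offset 3: leading byte 0xE7 = 11100111 → 3-byte char #2 = E7 9C B3.
Offset 6: leading byte 0x35 = 00110101 → 1-byte char #3 = 35.
Offset 7: leading byte 0xF1 = 11110001 → 4-byte char #4 = F1 B8 BE BA.
Offset 11: leading byte 0xC6 = 11000110 → 2-byte char #5 = C6 83.
Offset 13: leading byte 0xEF = 11101111 → 3-byte char #6 = EF BD A3.
Offset 16: leading byte 0x58 = 01011000 → 1-byte char #7 = 58.
Leading byte 0x58 = 01011000 matches 0xxxxxxx → 1-byte sequence.
Byte 1: 0x58 = 01011000, payload 1011000 (7 bits).
Concatenate: 1011000 = 0x58 (7 bits → U+0058).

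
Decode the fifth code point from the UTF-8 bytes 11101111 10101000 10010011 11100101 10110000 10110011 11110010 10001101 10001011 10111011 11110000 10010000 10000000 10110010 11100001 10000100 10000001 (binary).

U+1101

Offset 0: leading byte 0xEF = 11101111 → 3-byte char #1 = EF A8 93.
Offset 3: leading byte 0xE5 = 11100101 → 3-byte char #2 = E5 B0 B3.
Offset 6: leading byte 0xF2 = 11110010 → 4-byte char #3 = F2 8D 8B BB.
Offset 10: leading byte 0xF0 = 11110000 → 4-byte char #4 = F0 90 80 B2.
Offset 14: leading byte 0xE1 = 11100001 → 3-byte char #5 = E1 84 81.
Leading byte 0xE1 = 11100001 matches 1110xxxx → 3-byte sequence.
Byte 1: 0xE1 = 11100001, payload 0001 (4 bits).
Byte 2: 0x84 = 10000100 (10xxxxxx ✓), payload 000100.
Byte 3: 0x81 = 10000001 (10xxxxxx ✓), payload 000001.
Concatenate: 0001000100000001 = 0x1101 (16 bits → U+1101).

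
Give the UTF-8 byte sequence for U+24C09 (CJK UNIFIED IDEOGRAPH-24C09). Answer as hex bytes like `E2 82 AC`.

F0 A4 B0 89

U+24C09 = 0x24C09 = 150537 decimal. In range U+10000–U+10FFFF → 4-byte form: 11110xxx 10xxxxxx 10xxxxxx 10xxxxxx.
Binary (21 bits): 000100100110000001001.
Split 3+6+6+6: 000 | 100100 | 110000 | 001001.
Byte 1: 11110000 = 0xF0.
Byte 2: 10100100 = 0xA4.
Byte 3: 10110000 = 0xB0.
Byte 4: 10001001 = 0x89.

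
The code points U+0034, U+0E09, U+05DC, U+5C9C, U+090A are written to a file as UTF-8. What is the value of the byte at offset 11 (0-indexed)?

U+0034 → 1-byte form 34 at offsets 0–0.
U+0E09 → 3-byte form E0 B8 89 at offsets 1–3.
U+05DC → 2-byte form D7 9C at offsets 4–5.
U+5C9C → 3-byte form E5 B2 9C at offsets 6–8.
U+090A → 3-byte form E0 A4 8A at offsets 9–11.
Offset 11 falls in char 5's range; it's byte 3 of E0 A4 8A = 0x8A.

0x8A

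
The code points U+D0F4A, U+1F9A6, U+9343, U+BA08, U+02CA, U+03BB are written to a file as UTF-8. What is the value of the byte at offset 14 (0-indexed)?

U+D0F4A → 4-byte form F3 90 BD 8A at offsets 0–3.
U+1F9A6 → 4-byte form F0 9F A6 A6 at offsets 4–7.
U+9343 → 3-byte form E9 8D 83 at offsets 8–10.
U+BA08 → 3-byte form EB A8 88 at offsets 11–13.
U+02CA → 2-byte form CB 8A at offsets 14–15.
Offset 14 falls in char 5's range; it's byte 1 of CB 8A = 0xCB.

0xCB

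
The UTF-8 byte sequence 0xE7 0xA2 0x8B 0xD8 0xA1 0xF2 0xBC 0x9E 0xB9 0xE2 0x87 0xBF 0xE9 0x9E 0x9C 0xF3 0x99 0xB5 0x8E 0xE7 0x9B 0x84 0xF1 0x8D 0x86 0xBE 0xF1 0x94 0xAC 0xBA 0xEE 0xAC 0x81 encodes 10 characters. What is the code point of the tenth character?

U+EB01

Offset 0: leading byte 0xE7 = 11100111 → 3-byte char #1 = E7 A2 8B.
Offset 3: leading byte 0xD8 = 11011000 → 2-byte char #2 = D8 A1.
Offset 5: leading byte 0xF2 = 11110010 → 4-byte char #3 = F2 BC 9E B9.
Offset 9: leading byte 0xE2 = 11100010 → 3-byte char #4 = E2 87 BF.
Offset 12: leading byte 0xE9 = 11101001 → 3-byte char #5 = E9 9E 9C.
Offset 15: leading byte 0xF3 = 11110011 → 4-byte char #6 = F3 99 B5 8E.
Offset 19: leading byte 0xE7 = 11100111 → 3-byte char #7 = E7 9B 84.
Offset 22: leading byte 0xF1 = 11110001 → 4-byte char #8 = F1 8D 86 BE.
Offset 26: leading byte 0xF1 = 11110001 → 4-byte char #9 = F1 94 AC BA.
Offset 30: leading byte 0xEE = 11101110 → 3-byte char #10 = EE AC 81.
Leading byte 0xEE = 11101110 matches 1110xxxx → 3-byte sequence.
Byte 1: 0xEE = 11101110, payload 1110 (4 bits).
Byte 2: 0xAC = 10101100 (10xxxxxx ✓), payload 101100.
Byte 3: 0x81 = 10000001 (10xxxxxx ✓), payload 000001.
Concatenate: 1110101100000001 = 0xEB01 (16 bits → U+EB01).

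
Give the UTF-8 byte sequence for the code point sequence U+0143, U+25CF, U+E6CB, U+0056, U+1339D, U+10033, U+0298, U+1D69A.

U+0143: 2-byte form → C5 83.
U+25CF: 3-byte form → E2 97 8F.
U+E6CB: 3-byte form → EE 9B 8B.
U+0056: 1-byte form → 56.
U+1339D: 4-byte form → F0 93 8E 9D.
U+10033: 4-byte form → F0 90 80 B3.
U+0298: 2-byte form → CA 98.
U+1D69A: 4-byte form → F0 9D 9A 9A.
Concatenated (23 bytes): C5 83 E2 97 8F EE 9B 8B 56 F0 93 8E 9D F0 90 80 B3 CA 98 F0 9D 9A 9A.

C5 83 E2 97 8F EE 9B 8B 56 F0 93 8E 9D F0 90 80 B3 CA 98 F0 9D 9A 9A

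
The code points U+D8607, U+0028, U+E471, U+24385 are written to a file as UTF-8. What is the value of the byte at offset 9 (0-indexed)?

0xA4

U+D8607 → 4-byte form F3 98 98 87 at offsets 0–3.
U+0028 → 1-byte form 28 at offsets 4–4.
U+E471 → 3-byte form EE 91 B1 at offsets 5–7.
U+24385 → 4-byte form F0 A4 8E 85 at offsets 8–11.
Offset 9 falls in char 4's range; it's byte 2 of F0 A4 8E 85 = 0xA4.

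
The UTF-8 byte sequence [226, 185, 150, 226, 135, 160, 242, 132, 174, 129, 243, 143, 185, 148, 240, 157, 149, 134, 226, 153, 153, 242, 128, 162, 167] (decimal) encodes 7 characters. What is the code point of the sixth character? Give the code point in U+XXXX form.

U+2659

Offset 0: leading byte 0xE2 = 11100010 → 3-byte char #1 = E2 B9 96.
Offset 3: leading byte 0xE2 = 11100010 → 3-byte char #2 = E2 87 A0.
Offset 6: leading byte 0xF2 = 11110010 → 4-byte char #3 = F2 84 AE 81.
Offset 10: leading byte 0xF3 = 11110011 → 4-byte char #4 = F3 8F B9 94.
Offset 14: leading byte 0xF0 = 11110000 → 4-byte char #5 = F0 9D 95 86.
Offset 18: leading byte 0xE2 = 11100010 → 3-byte char #6 = E2 99 99.
Leading byte 0xE2 = 11100010 matches 1110xxxx → 3-byte sequence.
Byte 1: 0xE2 = 11100010, payload 0010 (4 bits).
Byte 2: 0x99 = 10011001 (10xxxxxx ✓), payload 011001.
Byte 3: 0x99 = 10011001 (10xxxxxx ✓), payload 011001.
Concatenate: 0010011001011001 = 0x2659 (16 bits → U+2659).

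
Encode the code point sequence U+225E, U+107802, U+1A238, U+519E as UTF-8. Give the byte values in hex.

E2 89 9E F4 87 A0 82 F0 9A 88 B8 E5 86 9E

U+225E: 3-byte form → E2 89 9E.
U+107802: 4-byte form → F4 87 A0 82.
U+1A238: 4-byte form → F0 9A 88 B8.
U+519E: 3-byte form → E5 86 9E.
Concatenated (14 bytes): E2 89 9E F4 87 A0 82 F0 9A 88 B8 E5 86 9E.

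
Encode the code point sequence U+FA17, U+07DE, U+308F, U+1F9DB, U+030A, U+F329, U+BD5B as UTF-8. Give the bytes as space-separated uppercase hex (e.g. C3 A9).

U+FA17: 3-byte form → EF A8 97.
U+07DE: 2-byte form → DF 9E.
U+308F: 3-byte form → E3 82 8F.
U+1F9DB: 4-byte form → F0 9F A7 9B.
U+030A: 2-byte form → CC 8A.
U+F329: 3-byte form → EF 8C A9.
U+BD5B: 3-byte form → EB B5 9B.
Concatenated (20 bytes): EF A8 97 DF 9E E3 82 8F F0 9F A7 9B CC 8A EF 8C A9 EB B5 9B.

EF A8 97 DF 9E E3 82 8F F0 9F A7 9B CC 8A EF 8C A9 EB B5 9B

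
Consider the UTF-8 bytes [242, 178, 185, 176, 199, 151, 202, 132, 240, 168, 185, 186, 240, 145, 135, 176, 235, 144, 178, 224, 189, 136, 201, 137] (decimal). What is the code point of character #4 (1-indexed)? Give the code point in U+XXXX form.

U+28E7A

Offset 0: leading byte 0xF2 = 11110010 → 4-byte char #1 = F2 B2 B9 B0.
Offset 4: leading byte 0xC7 = 11000111 → 2-byte char #2 = C7 97.
Offset 6: leading byte 0xCA = 11001010 → 2-byte char #3 = CA 84.
Offset 8: leading byte 0xF0 = 11110000 → 4-byte char #4 = F0 A8 B9 BA.
Leading byte 0xF0 = 11110000 matches 11110xxx → 4-byte sequence.
Byte 1: 0xF0 = 11110000, payload 000 (3 bits).
Byte 2: 0xA8 = 10101000 (10xxxxxx ✓), payload 101000.
Byte 3: 0xB9 = 10111001 (10xxxxxx ✓), payload 111001.
Byte 4: 0xBA = 10111010 (10xxxxxx ✓), payload 111010.
Concatenate: 000101000111001111010 = 0x28E7A (21 bits → U+28E7A).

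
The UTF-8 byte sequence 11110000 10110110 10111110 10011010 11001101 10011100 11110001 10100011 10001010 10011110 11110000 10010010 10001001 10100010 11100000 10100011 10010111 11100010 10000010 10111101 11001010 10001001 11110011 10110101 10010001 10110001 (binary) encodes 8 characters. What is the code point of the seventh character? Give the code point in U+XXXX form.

Offset 0: leading byte 0xF0 = 11110000 → 4-byte char #1 = F0 B6 BE 9A.
Offset 4: leading byte 0xCD = 11001101 → 2-byte char #2 = CD 9C.
Offset 6: leading byte 0xF1 = 11110001 → 4-byte char #3 = F1 A3 8A 9E.
Offset 10: leading byte 0xF0 = 11110000 → 4-byte char #4 = F0 92 89 A2.
Offset 14: leading byte 0xE0 = 11100000 → 3-byte char #5 = E0 A3 97.
Offset 17: leading byte 0xE2 = 11100010 → 3-byte char #6 = E2 82 BD.
Offset 20: leading byte 0xCA = 11001010 → 2-byte char #7 = CA 89.
Leading byte 0xCA = 11001010 matches 110xxxxx → 2-byte sequence.
Byte 1: 0xCA = 11001010, payload 01010 (5 bits).
Byte 2: 0x89 = 10001001 (10xxxxxx ✓), payload 001001.
Concatenate: 01010001001 = 0x289 (11 bits → U+0289).

U+0289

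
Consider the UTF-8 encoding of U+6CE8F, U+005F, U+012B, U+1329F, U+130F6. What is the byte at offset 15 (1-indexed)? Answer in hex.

0xB6

1-indexed offset 15 is 0-indexed offset 14.
U+6CE8F → 4-byte form F1 AC BA 8F at offsets 0–3.
U+005F → 1-byte form 5F at offsets 4–4.
U+012B → 2-byte form C4 AB at offsets 5–6.
U+1329F → 4-byte form F0 93 8A 9F at offsets 7–10.
U+130F6 → 4-byte form F0 93 83 B6 at offsets 11–14.
Offset 14 falls in char 5's range; it's byte 4 of F0 93 83 B6 = 0xB6.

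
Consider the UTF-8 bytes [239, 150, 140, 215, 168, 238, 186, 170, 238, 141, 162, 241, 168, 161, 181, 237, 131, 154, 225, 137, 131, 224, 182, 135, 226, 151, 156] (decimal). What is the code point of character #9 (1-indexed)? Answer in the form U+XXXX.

Offset 0: leading byte 0xEF = 11101111 → 3-byte char #1 = EF 96 8C.
Offset 3: leading byte 0xD7 = 11010111 → 2-byte char #2 = D7 A8.
Offset 5: leading byte 0xEE = 11101110 → 3-byte char #3 = EE BA AA.
Offset 8: leading byte 0xEE = 11101110 → 3-byte char #4 = EE 8D A2.
Offset 11: leading byte 0xF1 = 11110001 → 4-byte char #5 = F1 A8 A1 B5.
Offset 15: leading byte 0xED = 11101101 → 3-byte char #6 = ED 83 9A.
Offset 18: leading byte 0xE1 = 11100001 → 3-byte char #7 = E1 89 83.
Offset 21: leading byte 0xE0 = 11100000 → 3-byte char #8 = E0 B6 87.
Offset 24: leading byte 0xE2 = 11100010 → 3-byte char #9 = E2 97 9C.
Leading byte 0xE2 = 11100010 matches 1110xxxx → 3-byte sequence.
Byte 1: 0xE2 = 11100010, payload 0010 (4 bits).
Byte 2: 0x97 = 10010111 (10xxxxxx ✓), payload 010111.
Byte 3: 0x9C = 10011100 (10xxxxxx ✓), payload 011100.
Concatenate: 0010010111011100 = 0x25DC (16 bits → U+25DC).

U+25DC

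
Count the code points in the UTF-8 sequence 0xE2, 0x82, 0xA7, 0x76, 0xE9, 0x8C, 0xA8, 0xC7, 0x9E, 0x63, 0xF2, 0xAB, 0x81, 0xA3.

Byte at offset 0: 0xE2 = 11100010 → 3-byte char (#1). Advance 3.
Byte at offset 3: 0x76 = 01110110 → 1-byte char (#2). Advance 1.
Byte at offset 4: 0xE9 = 11101001 → 3-byte char (#3). Advance 3.
Byte at offset 7: 0xC7 = 11000111 → 2-byte char (#4). Advance 2.
Byte at offset 9: 0x63 = 01100011 → 1-byte char (#5). Advance 1.
Byte at offset 10: 0xF2 = 11110010 → 4-byte char (#6). Advance 4.
Reached end at offset 14 after 6 code points.

6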